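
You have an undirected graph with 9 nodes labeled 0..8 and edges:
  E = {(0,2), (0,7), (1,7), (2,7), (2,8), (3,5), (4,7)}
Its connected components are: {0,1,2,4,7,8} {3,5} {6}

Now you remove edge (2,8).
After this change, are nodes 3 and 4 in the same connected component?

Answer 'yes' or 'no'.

Answer: no

Derivation:
Initial components: {0,1,2,4,7,8} {3,5} {6}
Removing edge (2,8): it was a bridge — component count 3 -> 4.
New components: {0,1,2,4,7} {3,5} {6} {8}
Are 3 and 4 in the same component? no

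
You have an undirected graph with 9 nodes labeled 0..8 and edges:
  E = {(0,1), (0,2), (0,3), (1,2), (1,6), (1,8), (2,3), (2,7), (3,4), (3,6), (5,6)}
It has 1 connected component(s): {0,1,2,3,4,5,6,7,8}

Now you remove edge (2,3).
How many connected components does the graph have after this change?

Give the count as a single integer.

Answer: 1

Derivation:
Initial component count: 1
Remove (2,3): not a bridge. Count unchanged: 1.
  After removal, components: {0,1,2,3,4,5,6,7,8}
New component count: 1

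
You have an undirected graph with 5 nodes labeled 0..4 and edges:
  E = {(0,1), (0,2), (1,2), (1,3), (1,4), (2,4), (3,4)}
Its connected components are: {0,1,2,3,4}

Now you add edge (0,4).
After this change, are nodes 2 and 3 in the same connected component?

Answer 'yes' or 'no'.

Answer: yes

Derivation:
Initial components: {0,1,2,3,4}
Adding edge (0,4): both already in same component {0,1,2,3,4}. No change.
New components: {0,1,2,3,4}
Are 2 and 3 in the same component? yes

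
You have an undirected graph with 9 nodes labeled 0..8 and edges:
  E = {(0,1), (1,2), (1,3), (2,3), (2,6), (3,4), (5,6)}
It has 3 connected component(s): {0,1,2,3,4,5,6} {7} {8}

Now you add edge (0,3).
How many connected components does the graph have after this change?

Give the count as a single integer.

Initial component count: 3
Add (0,3): endpoints already in same component. Count unchanged: 3.
New component count: 3

Answer: 3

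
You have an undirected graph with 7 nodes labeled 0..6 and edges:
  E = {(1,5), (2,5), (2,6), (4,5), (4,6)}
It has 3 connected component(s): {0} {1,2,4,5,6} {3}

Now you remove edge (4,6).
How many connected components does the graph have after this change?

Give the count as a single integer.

Answer: 3

Derivation:
Initial component count: 3
Remove (4,6): not a bridge. Count unchanged: 3.
  After removal, components: {0} {1,2,4,5,6} {3}
New component count: 3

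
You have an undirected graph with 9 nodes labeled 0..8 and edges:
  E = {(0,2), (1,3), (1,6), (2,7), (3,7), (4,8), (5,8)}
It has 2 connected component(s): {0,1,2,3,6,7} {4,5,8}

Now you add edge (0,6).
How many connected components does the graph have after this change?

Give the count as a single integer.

Initial component count: 2
Add (0,6): endpoints already in same component. Count unchanged: 2.
New component count: 2

Answer: 2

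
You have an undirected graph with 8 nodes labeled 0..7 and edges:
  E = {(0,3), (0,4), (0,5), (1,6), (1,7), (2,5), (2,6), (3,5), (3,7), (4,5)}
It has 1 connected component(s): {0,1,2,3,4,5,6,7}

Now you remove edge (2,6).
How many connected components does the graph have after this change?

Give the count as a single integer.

Answer: 1

Derivation:
Initial component count: 1
Remove (2,6): not a bridge. Count unchanged: 1.
  After removal, components: {0,1,2,3,4,5,6,7}
New component count: 1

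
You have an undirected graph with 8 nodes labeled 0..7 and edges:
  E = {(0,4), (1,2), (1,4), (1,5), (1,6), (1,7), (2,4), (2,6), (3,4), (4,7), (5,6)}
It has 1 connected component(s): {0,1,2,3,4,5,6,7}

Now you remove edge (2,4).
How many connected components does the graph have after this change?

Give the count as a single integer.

Initial component count: 1
Remove (2,4): not a bridge. Count unchanged: 1.
  After removal, components: {0,1,2,3,4,5,6,7}
New component count: 1

Answer: 1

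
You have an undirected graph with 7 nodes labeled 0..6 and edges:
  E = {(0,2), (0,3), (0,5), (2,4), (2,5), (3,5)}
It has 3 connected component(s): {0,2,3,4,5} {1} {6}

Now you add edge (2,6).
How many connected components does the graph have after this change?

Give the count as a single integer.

Answer: 2

Derivation:
Initial component count: 3
Add (2,6): merges two components. Count decreases: 3 -> 2.
New component count: 2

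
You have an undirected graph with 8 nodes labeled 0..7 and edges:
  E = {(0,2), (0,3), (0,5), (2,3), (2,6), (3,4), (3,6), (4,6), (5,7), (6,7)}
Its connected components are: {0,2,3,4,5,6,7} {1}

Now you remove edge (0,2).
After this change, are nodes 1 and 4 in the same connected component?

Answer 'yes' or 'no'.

Initial components: {0,2,3,4,5,6,7} {1}
Removing edge (0,2): not a bridge — component count unchanged at 2.
New components: {0,2,3,4,5,6,7} {1}
Are 1 and 4 in the same component? no

Answer: no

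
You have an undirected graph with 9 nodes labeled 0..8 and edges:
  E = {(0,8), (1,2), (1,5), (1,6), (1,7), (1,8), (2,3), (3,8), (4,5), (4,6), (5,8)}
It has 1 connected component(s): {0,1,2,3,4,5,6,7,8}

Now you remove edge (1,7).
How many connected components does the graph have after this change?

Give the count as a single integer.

Answer: 2

Derivation:
Initial component count: 1
Remove (1,7): it was a bridge. Count increases: 1 -> 2.
  After removal, components: {0,1,2,3,4,5,6,8} {7}
New component count: 2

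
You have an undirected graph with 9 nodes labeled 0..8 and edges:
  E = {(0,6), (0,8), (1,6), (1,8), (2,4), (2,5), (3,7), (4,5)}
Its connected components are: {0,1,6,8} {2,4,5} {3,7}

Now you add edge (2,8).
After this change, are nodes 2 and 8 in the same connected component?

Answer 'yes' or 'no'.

Initial components: {0,1,6,8} {2,4,5} {3,7}
Adding edge (2,8): merges {2,4,5} and {0,1,6,8}.
New components: {0,1,2,4,5,6,8} {3,7}
Are 2 and 8 in the same component? yes

Answer: yes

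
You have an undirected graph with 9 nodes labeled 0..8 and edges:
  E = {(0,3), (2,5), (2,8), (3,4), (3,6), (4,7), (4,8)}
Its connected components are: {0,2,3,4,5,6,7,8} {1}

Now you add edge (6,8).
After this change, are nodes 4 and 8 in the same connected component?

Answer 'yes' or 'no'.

Answer: yes

Derivation:
Initial components: {0,2,3,4,5,6,7,8} {1}
Adding edge (6,8): both already in same component {0,2,3,4,5,6,7,8}. No change.
New components: {0,2,3,4,5,6,7,8} {1}
Are 4 and 8 in the same component? yes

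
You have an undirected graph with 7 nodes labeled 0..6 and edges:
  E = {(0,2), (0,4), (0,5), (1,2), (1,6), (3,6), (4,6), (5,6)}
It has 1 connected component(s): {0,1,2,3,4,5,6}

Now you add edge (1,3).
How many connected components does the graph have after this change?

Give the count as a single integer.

Answer: 1

Derivation:
Initial component count: 1
Add (1,3): endpoints already in same component. Count unchanged: 1.
New component count: 1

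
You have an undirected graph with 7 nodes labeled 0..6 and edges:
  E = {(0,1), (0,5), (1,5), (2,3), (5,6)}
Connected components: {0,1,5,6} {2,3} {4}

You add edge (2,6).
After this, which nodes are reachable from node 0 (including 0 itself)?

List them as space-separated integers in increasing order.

Before: nodes reachable from 0: {0,1,5,6}
Adding (2,6): merges 0's component with another. Reachability grows.
After: nodes reachable from 0: {0,1,2,3,5,6}

Answer: 0 1 2 3 5 6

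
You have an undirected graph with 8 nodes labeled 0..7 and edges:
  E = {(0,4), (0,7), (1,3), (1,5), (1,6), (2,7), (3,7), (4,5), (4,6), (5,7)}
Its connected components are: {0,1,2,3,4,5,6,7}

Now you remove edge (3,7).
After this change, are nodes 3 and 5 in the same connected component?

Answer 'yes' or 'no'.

Initial components: {0,1,2,3,4,5,6,7}
Removing edge (3,7): not a bridge — component count unchanged at 1.
New components: {0,1,2,3,4,5,6,7}
Are 3 and 5 in the same component? yes

Answer: yes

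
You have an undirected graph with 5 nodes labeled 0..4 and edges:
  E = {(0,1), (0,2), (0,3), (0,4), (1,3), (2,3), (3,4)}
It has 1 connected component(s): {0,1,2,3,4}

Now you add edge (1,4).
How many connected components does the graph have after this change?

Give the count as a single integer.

Answer: 1

Derivation:
Initial component count: 1
Add (1,4): endpoints already in same component. Count unchanged: 1.
New component count: 1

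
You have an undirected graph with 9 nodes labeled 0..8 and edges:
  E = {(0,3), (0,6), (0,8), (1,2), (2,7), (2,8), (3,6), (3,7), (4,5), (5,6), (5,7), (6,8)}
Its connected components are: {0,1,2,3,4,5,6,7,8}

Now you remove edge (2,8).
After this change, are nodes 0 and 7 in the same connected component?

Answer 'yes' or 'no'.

Answer: yes

Derivation:
Initial components: {0,1,2,3,4,5,6,7,8}
Removing edge (2,8): not a bridge — component count unchanged at 1.
New components: {0,1,2,3,4,5,6,7,8}
Are 0 and 7 in the same component? yes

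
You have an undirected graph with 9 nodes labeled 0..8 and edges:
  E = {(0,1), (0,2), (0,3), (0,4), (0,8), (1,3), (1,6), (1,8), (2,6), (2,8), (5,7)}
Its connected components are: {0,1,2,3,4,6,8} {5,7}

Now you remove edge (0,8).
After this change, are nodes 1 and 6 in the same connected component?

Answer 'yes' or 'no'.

Answer: yes

Derivation:
Initial components: {0,1,2,3,4,6,8} {5,7}
Removing edge (0,8): not a bridge — component count unchanged at 2.
New components: {0,1,2,3,4,6,8} {5,7}
Are 1 and 6 in the same component? yes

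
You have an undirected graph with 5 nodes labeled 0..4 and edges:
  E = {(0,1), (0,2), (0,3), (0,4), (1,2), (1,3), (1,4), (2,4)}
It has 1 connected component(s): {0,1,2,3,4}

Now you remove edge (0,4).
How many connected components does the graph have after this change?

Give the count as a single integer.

Initial component count: 1
Remove (0,4): not a bridge. Count unchanged: 1.
  After removal, components: {0,1,2,3,4}
New component count: 1

Answer: 1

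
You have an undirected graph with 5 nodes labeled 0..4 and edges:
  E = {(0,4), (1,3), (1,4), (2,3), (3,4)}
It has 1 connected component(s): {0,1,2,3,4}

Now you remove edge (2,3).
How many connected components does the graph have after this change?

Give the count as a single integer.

Initial component count: 1
Remove (2,3): it was a bridge. Count increases: 1 -> 2.
  After removal, components: {0,1,3,4} {2}
New component count: 2

Answer: 2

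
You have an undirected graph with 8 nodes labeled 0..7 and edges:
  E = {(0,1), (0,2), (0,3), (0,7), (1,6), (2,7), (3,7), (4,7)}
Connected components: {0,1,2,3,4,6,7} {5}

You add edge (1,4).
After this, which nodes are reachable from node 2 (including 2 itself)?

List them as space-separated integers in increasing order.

Before: nodes reachable from 2: {0,1,2,3,4,6,7}
Adding (1,4): both endpoints already in same component. Reachability from 2 unchanged.
After: nodes reachable from 2: {0,1,2,3,4,6,7}

Answer: 0 1 2 3 4 6 7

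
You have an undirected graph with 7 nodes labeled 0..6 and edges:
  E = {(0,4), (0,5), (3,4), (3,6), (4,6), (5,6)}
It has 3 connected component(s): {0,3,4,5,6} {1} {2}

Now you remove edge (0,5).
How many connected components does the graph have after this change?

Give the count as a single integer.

Initial component count: 3
Remove (0,5): not a bridge. Count unchanged: 3.
  After removal, components: {0,3,4,5,6} {1} {2}
New component count: 3

Answer: 3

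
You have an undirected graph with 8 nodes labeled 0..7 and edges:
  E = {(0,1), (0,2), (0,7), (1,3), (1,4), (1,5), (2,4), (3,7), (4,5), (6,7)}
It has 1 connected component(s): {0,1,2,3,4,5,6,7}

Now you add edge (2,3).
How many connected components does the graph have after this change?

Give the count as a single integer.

Answer: 1

Derivation:
Initial component count: 1
Add (2,3): endpoints already in same component. Count unchanged: 1.
New component count: 1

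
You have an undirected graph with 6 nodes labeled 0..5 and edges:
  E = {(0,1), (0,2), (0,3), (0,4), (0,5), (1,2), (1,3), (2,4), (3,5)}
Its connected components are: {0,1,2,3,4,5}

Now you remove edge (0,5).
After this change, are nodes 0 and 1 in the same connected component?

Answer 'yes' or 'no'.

Answer: yes

Derivation:
Initial components: {0,1,2,3,4,5}
Removing edge (0,5): not a bridge — component count unchanged at 1.
New components: {0,1,2,3,4,5}
Are 0 and 1 in the same component? yes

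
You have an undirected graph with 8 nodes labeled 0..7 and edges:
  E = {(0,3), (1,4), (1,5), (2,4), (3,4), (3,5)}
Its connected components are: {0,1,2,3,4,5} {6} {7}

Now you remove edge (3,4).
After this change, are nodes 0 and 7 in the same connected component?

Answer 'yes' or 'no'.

Answer: no

Derivation:
Initial components: {0,1,2,3,4,5} {6} {7}
Removing edge (3,4): not a bridge — component count unchanged at 3.
New components: {0,1,2,3,4,5} {6} {7}
Are 0 and 7 in the same component? no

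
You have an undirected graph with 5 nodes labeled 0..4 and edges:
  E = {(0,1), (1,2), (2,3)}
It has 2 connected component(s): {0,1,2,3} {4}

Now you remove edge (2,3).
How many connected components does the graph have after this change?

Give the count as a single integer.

Initial component count: 2
Remove (2,3): it was a bridge. Count increases: 2 -> 3.
  After removal, components: {0,1,2} {3} {4}
New component count: 3

Answer: 3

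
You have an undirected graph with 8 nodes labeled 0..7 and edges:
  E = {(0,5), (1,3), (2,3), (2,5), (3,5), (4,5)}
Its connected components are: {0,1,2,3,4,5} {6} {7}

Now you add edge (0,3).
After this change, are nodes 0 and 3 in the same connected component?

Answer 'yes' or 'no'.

Answer: yes

Derivation:
Initial components: {0,1,2,3,4,5} {6} {7}
Adding edge (0,3): both already in same component {0,1,2,3,4,5}. No change.
New components: {0,1,2,3,4,5} {6} {7}
Are 0 and 3 in the same component? yes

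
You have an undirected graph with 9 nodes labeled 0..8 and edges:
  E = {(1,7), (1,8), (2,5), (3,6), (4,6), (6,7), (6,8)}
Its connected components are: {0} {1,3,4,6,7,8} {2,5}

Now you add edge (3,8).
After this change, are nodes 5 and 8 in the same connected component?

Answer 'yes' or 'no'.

Initial components: {0} {1,3,4,6,7,8} {2,5}
Adding edge (3,8): both already in same component {1,3,4,6,7,8}. No change.
New components: {0} {1,3,4,6,7,8} {2,5}
Are 5 and 8 in the same component? no

Answer: no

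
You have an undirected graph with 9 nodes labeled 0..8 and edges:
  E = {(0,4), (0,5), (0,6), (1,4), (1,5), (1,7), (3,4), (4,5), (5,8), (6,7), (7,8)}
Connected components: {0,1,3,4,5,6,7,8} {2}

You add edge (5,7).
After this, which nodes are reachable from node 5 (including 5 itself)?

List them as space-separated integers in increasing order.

Answer: 0 1 3 4 5 6 7 8

Derivation:
Before: nodes reachable from 5: {0,1,3,4,5,6,7,8}
Adding (5,7): both endpoints already in same component. Reachability from 5 unchanged.
After: nodes reachable from 5: {0,1,3,4,5,6,7,8}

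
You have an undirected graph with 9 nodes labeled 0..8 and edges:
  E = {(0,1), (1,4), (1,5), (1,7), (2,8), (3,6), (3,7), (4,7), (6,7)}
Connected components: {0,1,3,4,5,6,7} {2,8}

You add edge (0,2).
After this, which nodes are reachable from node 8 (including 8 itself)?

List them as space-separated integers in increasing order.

Answer: 0 1 2 3 4 5 6 7 8

Derivation:
Before: nodes reachable from 8: {2,8}
Adding (0,2): merges 8's component with another. Reachability grows.
After: nodes reachable from 8: {0,1,2,3,4,5,6,7,8}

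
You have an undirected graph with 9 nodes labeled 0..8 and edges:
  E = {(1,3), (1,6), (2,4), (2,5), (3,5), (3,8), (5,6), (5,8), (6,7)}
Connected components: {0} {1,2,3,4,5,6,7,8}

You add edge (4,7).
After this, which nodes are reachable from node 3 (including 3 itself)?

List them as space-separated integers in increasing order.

Before: nodes reachable from 3: {1,2,3,4,5,6,7,8}
Adding (4,7): both endpoints already in same component. Reachability from 3 unchanged.
After: nodes reachable from 3: {1,2,3,4,5,6,7,8}

Answer: 1 2 3 4 5 6 7 8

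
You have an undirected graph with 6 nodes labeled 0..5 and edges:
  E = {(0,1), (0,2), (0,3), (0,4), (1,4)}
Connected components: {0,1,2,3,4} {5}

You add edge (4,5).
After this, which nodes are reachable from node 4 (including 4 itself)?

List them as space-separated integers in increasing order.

Answer: 0 1 2 3 4 5

Derivation:
Before: nodes reachable from 4: {0,1,2,3,4}
Adding (4,5): merges 4's component with another. Reachability grows.
After: nodes reachable from 4: {0,1,2,3,4,5}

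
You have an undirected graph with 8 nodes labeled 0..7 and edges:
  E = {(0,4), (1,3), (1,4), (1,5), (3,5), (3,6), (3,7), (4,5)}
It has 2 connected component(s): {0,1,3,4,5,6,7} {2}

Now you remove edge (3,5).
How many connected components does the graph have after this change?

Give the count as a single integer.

Initial component count: 2
Remove (3,5): not a bridge. Count unchanged: 2.
  After removal, components: {0,1,3,4,5,6,7} {2}
New component count: 2

Answer: 2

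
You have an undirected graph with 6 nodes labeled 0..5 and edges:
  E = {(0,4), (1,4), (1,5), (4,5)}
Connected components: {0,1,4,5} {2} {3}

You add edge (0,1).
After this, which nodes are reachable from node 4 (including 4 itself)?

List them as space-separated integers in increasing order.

Before: nodes reachable from 4: {0,1,4,5}
Adding (0,1): both endpoints already in same component. Reachability from 4 unchanged.
After: nodes reachable from 4: {0,1,4,5}

Answer: 0 1 4 5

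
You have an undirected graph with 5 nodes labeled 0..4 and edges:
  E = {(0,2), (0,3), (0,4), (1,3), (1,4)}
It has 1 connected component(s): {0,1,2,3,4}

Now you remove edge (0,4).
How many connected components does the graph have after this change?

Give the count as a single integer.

Initial component count: 1
Remove (0,4): not a bridge. Count unchanged: 1.
  After removal, components: {0,1,2,3,4}
New component count: 1

Answer: 1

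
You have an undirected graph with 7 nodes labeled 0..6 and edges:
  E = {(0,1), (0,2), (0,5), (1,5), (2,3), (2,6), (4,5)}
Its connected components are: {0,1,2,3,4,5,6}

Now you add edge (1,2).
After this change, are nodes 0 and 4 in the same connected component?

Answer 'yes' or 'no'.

Initial components: {0,1,2,3,4,5,6}
Adding edge (1,2): both already in same component {0,1,2,3,4,5,6}. No change.
New components: {0,1,2,3,4,5,6}
Are 0 and 4 in the same component? yes

Answer: yes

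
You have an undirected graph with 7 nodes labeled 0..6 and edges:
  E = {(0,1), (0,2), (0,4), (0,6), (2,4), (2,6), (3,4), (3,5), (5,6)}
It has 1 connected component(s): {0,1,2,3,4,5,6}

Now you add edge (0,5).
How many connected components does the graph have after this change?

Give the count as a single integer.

Initial component count: 1
Add (0,5): endpoints already in same component. Count unchanged: 1.
New component count: 1

Answer: 1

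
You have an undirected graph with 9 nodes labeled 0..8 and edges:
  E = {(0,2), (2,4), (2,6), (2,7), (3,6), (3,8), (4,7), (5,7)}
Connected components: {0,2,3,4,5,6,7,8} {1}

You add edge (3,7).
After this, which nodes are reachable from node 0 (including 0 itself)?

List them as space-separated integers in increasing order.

Before: nodes reachable from 0: {0,2,3,4,5,6,7,8}
Adding (3,7): both endpoints already in same component. Reachability from 0 unchanged.
After: nodes reachable from 0: {0,2,3,4,5,6,7,8}

Answer: 0 2 3 4 5 6 7 8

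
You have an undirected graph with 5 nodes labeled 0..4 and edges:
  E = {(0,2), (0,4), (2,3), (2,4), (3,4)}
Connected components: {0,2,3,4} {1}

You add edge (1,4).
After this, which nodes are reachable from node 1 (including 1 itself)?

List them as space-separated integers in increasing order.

Answer: 0 1 2 3 4

Derivation:
Before: nodes reachable from 1: {1}
Adding (1,4): merges 1's component with another. Reachability grows.
After: nodes reachable from 1: {0,1,2,3,4}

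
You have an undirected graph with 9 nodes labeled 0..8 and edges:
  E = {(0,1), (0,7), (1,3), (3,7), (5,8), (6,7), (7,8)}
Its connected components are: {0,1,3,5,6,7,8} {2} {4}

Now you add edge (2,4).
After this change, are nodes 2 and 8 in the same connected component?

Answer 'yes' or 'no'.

Initial components: {0,1,3,5,6,7,8} {2} {4}
Adding edge (2,4): merges {2} and {4}.
New components: {0,1,3,5,6,7,8} {2,4}
Are 2 and 8 in the same component? no

Answer: no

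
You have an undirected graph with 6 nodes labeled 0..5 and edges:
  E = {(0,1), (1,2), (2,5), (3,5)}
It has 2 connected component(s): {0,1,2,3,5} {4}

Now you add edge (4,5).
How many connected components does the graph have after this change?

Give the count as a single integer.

Answer: 1

Derivation:
Initial component count: 2
Add (4,5): merges two components. Count decreases: 2 -> 1.
New component count: 1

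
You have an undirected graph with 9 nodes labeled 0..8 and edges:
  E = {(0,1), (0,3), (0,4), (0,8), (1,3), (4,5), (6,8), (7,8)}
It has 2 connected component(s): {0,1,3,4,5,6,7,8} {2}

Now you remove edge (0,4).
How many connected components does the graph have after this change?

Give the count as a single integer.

Answer: 3

Derivation:
Initial component count: 2
Remove (0,4): it was a bridge. Count increases: 2 -> 3.
  After removal, components: {0,1,3,6,7,8} {2} {4,5}
New component count: 3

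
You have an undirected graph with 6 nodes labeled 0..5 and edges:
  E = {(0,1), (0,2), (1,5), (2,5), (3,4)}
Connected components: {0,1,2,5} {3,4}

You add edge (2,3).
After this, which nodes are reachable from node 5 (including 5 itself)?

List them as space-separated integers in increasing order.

Before: nodes reachable from 5: {0,1,2,5}
Adding (2,3): merges 5's component with another. Reachability grows.
After: nodes reachable from 5: {0,1,2,3,4,5}

Answer: 0 1 2 3 4 5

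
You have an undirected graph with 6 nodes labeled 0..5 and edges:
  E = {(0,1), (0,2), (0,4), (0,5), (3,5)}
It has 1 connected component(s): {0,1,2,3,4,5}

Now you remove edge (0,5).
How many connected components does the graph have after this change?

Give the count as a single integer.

Initial component count: 1
Remove (0,5): it was a bridge. Count increases: 1 -> 2.
  After removal, components: {0,1,2,4} {3,5}
New component count: 2

Answer: 2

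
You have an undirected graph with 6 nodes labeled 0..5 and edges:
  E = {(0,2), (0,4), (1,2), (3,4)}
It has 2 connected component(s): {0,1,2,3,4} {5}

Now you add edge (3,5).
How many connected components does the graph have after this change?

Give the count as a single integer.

Initial component count: 2
Add (3,5): merges two components. Count decreases: 2 -> 1.
New component count: 1

Answer: 1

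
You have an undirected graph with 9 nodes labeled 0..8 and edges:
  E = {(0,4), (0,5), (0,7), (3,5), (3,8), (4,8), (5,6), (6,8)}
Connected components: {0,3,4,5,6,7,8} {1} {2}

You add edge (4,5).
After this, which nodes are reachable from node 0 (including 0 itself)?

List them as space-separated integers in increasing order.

Answer: 0 3 4 5 6 7 8

Derivation:
Before: nodes reachable from 0: {0,3,4,5,6,7,8}
Adding (4,5): both endpoints already in same component. Reachability from 0 unchanged.
After: nodes reachable from 0: {0,3,4,5,6,7,8}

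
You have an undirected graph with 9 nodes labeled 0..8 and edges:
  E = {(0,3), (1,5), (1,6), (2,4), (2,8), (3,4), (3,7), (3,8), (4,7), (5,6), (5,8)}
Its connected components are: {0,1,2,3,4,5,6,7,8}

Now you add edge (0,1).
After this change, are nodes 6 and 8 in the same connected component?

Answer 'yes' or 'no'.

Answer: yes

Derivation:
Initial components: {0,1,2,3,4,5,6,7,8}
Adding edge (0,1): both already in same component {0,1,2,3,4,5,6,7,8}. No change.
New components: {0,1,2,3,4,5,6,7,8}
Are 6 and 8 in the same component? yes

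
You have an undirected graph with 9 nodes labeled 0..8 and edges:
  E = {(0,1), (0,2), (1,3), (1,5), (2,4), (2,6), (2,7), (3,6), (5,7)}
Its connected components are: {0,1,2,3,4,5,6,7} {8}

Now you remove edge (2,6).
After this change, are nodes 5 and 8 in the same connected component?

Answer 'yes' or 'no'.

Initial components: {0,1,2,3,4,5,6,7} {8}
Removing edge (2,6): not a bridge — component count unchanged at 2.
New components: {0,1,2,3,4,5,6,7} {8}
Are 5 and 8 in the same component? no

Answer: no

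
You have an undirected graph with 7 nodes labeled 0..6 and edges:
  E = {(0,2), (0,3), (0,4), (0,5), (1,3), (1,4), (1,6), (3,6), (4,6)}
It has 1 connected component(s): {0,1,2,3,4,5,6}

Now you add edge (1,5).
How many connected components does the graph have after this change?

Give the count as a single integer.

Answer: 1

Derivation:
Initial component count: 1
Add (1,5): endpoints already in same component. Count unchanged: 1.
New component count: 1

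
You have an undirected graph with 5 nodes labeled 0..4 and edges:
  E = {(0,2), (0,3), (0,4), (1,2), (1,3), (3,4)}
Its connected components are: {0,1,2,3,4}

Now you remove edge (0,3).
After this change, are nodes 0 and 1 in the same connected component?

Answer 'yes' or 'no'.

Initial components: {0,1,2,3,4}
Removing edge (0,3): not a bridge — component count unchanged at 1.
New components: {0,1,2,3,4}
Are 0 and 1 in the same component? yes

Answer: yes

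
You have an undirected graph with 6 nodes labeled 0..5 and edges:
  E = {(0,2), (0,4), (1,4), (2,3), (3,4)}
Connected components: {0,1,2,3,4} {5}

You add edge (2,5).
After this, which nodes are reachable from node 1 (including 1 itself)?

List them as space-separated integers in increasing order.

Answer: 0 1 2 3 4 5

Derivation:
Before: nodes reachable from 1: {0,1,2,3,4}
Adding (2,5): merges 1's component with another. Reachability grows.
After: nodes reachable from 1: {0,1,2,3,4,5}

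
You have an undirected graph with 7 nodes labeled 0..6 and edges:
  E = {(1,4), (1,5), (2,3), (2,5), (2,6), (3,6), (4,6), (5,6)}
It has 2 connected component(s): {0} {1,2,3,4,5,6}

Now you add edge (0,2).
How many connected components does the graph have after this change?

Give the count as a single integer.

Initial component count: 2
Add (0,2): merges two components. Count decreases: 2 -> 1.
New component count: 1

Answer: 1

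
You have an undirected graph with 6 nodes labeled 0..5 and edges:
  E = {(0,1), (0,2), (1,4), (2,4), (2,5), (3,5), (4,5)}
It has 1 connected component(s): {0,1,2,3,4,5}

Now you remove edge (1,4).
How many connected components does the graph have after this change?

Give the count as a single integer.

Initial component count: 1
Remove (1,4): not a bridge. Count unchanged: 1.
  After removal, components: {0,1,2,3,4,5}
New component count: 1

Answer: 1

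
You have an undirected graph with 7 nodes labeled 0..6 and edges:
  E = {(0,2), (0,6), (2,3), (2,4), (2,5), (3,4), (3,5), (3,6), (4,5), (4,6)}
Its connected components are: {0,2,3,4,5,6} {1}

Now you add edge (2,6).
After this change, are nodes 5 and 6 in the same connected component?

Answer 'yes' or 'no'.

Initial components: {0,2,3,4,5,6} {1}
Adding edge (2,6): both already in same component {0,2,3,4,5,6}. No change.
New components: {0,2,3,4,5,6} {1}
Are 5 and 6 in the same component? yes

Answer: yes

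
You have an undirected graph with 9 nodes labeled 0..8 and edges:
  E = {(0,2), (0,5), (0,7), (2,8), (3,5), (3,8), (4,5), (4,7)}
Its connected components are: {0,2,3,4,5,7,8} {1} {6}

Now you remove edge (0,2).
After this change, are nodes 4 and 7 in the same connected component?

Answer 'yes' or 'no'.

Initial components: {0,2,3,4,5,7,8} {1} {6}
Removing edge (0,2): not a bridge — component count unchanged at 3.
New components: {0,2,3,4,5,7,8} {1} {6}
Are 4 and 7 in the same component? yes

Answer: yes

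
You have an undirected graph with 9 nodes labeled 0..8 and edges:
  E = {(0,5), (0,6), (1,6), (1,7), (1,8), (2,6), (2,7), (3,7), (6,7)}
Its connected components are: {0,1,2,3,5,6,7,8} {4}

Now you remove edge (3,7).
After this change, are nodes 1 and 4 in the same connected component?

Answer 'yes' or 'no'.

Initial components: {0,1,2,3,5,6,7,8} {4}
Removing edge (3,7): it was a bridge — component count 2 -> 3.
New components: {0,1,2,5,6,7,8} {3} {4}
Are 1 and 4 in the same component? no

Answer: no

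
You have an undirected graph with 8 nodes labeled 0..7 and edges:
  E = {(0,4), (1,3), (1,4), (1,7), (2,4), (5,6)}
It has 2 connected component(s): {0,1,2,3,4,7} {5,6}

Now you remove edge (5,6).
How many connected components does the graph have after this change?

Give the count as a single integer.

Answer: 3

Derivation:
Initial component count: 2
Remove (5,6): it was a bridge. Count increases: 2 -> 3.
  After removal, components: {0,1,2,3,4,7} {5} {6}
New component count: 3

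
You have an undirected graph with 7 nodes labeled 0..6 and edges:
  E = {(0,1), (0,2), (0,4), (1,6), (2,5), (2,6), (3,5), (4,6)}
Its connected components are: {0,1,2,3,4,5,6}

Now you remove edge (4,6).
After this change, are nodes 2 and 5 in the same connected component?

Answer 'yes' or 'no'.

Answer: yes

Derivation:
Initial components: {0,1,2,3,4,5,6}
Removing edge (4,6): not a bridge — component count unchanged at 1.
New components: {0,1,2,3,4,5,6}
Are 2 and 5 in the same component? yes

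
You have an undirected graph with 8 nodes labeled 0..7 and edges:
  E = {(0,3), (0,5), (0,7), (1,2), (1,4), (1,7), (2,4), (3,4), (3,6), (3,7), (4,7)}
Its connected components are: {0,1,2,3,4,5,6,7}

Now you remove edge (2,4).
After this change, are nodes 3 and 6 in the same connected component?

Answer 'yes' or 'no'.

Answer: yes

Derivation:
Initial components: {0,1,2,3,4,5,6,7}
Removing edge (2,4): not a bridge — component count unchanged at 1.
New components: {0,1,2,3,4,5,6,7}
Are 3 and 6 in the same component? yes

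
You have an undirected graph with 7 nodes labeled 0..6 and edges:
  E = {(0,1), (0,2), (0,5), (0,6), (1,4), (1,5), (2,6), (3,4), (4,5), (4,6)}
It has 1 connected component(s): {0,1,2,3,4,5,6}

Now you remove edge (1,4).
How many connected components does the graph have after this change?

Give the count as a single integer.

Initial component count: 1
Remove (1,4): not a bridge. Count unchanged: 1.
  After removal, components: {0,1,2,3,4,5,6}
New component count: 1

Answer: 1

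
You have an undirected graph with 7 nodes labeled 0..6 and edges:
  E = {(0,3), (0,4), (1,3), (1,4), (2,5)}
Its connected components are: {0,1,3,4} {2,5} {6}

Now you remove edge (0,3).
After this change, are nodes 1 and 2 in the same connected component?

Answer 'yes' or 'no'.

Initial components: {0,1,3,4} {2,5} {6}
Removing edge (0,3): not a bridge — component count unchanged at 3.
New components: {0,1,3,4} {2,5} {6}
Are 1 and 2 in the same component? no

Answer: no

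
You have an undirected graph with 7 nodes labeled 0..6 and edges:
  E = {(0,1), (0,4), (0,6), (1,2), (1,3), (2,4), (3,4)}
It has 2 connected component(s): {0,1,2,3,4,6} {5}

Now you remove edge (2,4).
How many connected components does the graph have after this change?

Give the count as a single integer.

Answer: 2

Derivation:
Initial component count: 2
Remove (2,4): not a bridge. Count unchanged: 2.
  After removal, components: {0,1,2,3,4,6} {5}
New component count: 2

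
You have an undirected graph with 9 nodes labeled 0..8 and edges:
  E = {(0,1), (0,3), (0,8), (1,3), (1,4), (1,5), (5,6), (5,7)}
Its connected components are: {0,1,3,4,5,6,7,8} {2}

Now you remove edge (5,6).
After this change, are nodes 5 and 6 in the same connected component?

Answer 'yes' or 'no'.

Initial components: {0,1,3,4,5,6,7,8} {2}
Removing edge (5,6): it was a bridge — component count 2 -> 3.
New components: {0,1,3,4,5,7,8} {2} {6}
Are 5 and 6 in the same component? no

Answer: no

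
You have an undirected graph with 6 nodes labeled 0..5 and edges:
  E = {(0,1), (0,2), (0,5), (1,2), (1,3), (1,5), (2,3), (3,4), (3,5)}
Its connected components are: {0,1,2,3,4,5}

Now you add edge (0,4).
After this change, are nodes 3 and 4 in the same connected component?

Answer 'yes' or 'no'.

Initial components: {0,1,2,3,4,5}
Adding edge (0,4): both already in same component {0,1,2,3,4,5}. No change.
New components: {0,1,2,3,4,5}
Are 3 and 4 in the same component? yes

Answer: yes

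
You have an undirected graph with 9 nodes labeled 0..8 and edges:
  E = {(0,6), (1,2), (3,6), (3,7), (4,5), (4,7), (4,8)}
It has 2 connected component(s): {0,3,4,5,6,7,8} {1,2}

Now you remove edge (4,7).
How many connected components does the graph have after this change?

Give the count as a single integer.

Answer: 3

Derivation:
Initial component count: 2
Remove (4,7): it was a bridge. Count increases: 2 -> 3.
  After removal, components: {0,3,6,7} {1,2} {4,5,8}
New component count: 3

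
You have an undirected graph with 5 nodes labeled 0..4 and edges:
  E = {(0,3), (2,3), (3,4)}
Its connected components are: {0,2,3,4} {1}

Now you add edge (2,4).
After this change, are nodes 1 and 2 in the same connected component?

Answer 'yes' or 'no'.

Answer: no

Derivation:
Initial components: {0,2,3,4} {1}
Adding edge (2,4): both already in same component {0,2,3,4}. No change.
New components: {0,2,3,4} {1}
Are 1 and 2 in the same component? no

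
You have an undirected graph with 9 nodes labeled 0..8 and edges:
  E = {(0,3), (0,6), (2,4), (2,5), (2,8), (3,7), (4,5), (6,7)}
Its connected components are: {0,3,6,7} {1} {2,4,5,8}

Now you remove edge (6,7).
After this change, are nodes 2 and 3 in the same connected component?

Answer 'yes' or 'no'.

Answer: no

Derivation:
Initial components: {0,3,6,7} {1} {2,4,5,8}
Removing edge (6,7): not a bridge — component count unchanged at 3.
New components: {0,3,6,7} {1} {2,4,5,8}
Are 2 and 3 in the same component? no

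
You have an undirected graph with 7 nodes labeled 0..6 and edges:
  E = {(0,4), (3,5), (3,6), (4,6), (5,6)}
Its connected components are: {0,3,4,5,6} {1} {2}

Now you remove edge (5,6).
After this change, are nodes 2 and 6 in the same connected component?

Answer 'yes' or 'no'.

Answer: no

Derivation:
Initial components: {0,3,4,5,6} {1} {2}
Removing edge (5,6): not a bridge — component count unchanged at 3.
New components: {0,3,4,5,6} {1} {2}
Are 2 and 6 in the same component? no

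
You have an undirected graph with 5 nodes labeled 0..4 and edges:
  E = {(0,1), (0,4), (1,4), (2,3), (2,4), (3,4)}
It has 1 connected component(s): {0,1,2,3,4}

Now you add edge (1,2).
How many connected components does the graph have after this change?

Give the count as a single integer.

Initial component count: 1
Add (1,2): endpoints already in same component. Count unchanged: 1.
New component count: 1

Answer: 1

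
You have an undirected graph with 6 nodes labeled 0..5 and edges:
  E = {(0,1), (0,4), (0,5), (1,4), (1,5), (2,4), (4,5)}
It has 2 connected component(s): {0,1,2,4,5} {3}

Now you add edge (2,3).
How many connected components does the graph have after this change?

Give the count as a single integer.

Answer: 1

Derivation:
Initial component count: 2
Add (2,3): merges two components. Count decreases: 2 -> 1.
New component count: 1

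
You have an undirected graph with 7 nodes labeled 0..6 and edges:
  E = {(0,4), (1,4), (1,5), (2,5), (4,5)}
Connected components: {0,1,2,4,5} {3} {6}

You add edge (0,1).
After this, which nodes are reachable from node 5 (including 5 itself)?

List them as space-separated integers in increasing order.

Before: nodes reachable from 5: {0,1,2,4,5}
Adding (0,1): both endpoints already in same component. Reachability from 5 unchanged.
After: nodes reachable from 5: {0,1,2,4,5}

Answer: 0 1 2 4 5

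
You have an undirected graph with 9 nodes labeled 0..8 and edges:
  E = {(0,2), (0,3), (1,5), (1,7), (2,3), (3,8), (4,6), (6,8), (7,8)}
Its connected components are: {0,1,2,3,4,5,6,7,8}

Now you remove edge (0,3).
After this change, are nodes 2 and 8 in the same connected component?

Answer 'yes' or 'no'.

Answer: yes

Derivation:
Initial components: {0,1,2,3,4,5,6,7,8}
Removing edge (0,3): not a bridge — component count unchanged at 1.
New components: {0,1,2,3,4,5,6,7,8}
Are 2 and 8 in the same component? yes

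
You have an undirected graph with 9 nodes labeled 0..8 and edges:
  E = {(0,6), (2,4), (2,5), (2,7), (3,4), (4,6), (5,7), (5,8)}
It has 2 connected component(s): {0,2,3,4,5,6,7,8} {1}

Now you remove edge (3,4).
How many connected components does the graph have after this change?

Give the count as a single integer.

Answer: 3

Derivation:
Initial component count: 2
Remove (3,4): it was a bridge. Count increases: 2 -> 3.
  After removal, components: {0,2,4,5,6,7,8} {1} {3}
New component count: 3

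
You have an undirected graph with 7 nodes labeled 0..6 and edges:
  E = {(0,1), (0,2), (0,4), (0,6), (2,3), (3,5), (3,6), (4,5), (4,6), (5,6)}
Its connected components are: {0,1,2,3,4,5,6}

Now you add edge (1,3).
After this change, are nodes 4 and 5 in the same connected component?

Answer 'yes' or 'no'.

Answer: yes

Derivation:
Initial components: {0,1,2,3,4,5,6}
Adding edge (1,3): both already in same component {0,1,2,3,4,5,6}. No change.
New components: {0,1,2,3,4,5,6}
Are 4 and 5 in the same component? yes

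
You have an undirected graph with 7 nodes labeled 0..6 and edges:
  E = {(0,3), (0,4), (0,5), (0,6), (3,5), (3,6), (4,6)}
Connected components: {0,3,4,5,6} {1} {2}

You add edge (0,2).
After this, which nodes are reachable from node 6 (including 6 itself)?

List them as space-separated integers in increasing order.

Before: nodes reachable from 6: {0,3,4,5,6}
Adding (0,2): merges 6's component with another. Reachability grows.
After: nodes reachable from 6: {0,2,3,4,5,6}

Answer: 0 2 3 4 5 6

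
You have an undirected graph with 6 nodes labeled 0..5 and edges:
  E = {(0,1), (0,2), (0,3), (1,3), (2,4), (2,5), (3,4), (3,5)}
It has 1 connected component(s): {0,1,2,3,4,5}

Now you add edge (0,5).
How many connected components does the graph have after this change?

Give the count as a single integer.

Initial component count: 1
Add (0,5): endpoints already in same component. Count unchanged: 1.
New component count: 1

Answer: 1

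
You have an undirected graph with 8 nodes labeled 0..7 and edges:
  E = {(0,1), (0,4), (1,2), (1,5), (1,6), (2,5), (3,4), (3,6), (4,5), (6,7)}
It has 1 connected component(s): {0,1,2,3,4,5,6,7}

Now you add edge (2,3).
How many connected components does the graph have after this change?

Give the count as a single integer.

Initial component count: 1
Add (2,3): endpoints already in same component. Count unchanged: 1.
New component count: 1

Answer: 1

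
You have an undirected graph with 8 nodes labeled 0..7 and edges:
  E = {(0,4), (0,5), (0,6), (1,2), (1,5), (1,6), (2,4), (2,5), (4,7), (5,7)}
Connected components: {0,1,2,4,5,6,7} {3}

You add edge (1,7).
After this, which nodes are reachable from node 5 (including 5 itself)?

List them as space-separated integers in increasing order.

Before: nodes reachable from 5: {0,1,2,4,5,6,7}
Adding (1,7): both endpoints already in same component. Reachability from 5 unchanged.
After: nodes reachable from 5: {0,1,2,4,5,6,7}

Answer: 0 1 2 4 5 6 7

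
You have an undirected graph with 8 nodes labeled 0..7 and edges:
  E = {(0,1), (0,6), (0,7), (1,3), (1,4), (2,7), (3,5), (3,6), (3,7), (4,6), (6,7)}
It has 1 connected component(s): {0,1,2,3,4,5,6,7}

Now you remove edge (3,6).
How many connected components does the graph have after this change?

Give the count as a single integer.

Answer: 1

Derivation:
Initial component count: 1
Remove (3,6): not a bridge. Count unchanged: 1.
  After removal, components: {0,1,2,3,4,5,6,7}
New component count: 1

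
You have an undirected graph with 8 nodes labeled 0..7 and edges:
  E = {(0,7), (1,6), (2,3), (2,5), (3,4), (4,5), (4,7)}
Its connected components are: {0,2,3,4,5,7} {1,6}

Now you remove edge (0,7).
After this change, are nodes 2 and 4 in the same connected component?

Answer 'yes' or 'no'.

Initial components: {0,2,3,4,5,7} {1,6}
Removing edge (0,7): it was a bridge — component count 2 -> 3.
New components: {0} {1,6} {2,3,4,5,7}
Are 2 and 4 in the same component? yes

Answer: yes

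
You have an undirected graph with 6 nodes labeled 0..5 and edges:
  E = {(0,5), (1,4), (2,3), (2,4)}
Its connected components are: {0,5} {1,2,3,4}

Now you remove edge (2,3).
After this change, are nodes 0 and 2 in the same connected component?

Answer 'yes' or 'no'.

Initial components: {0,5} {1,2,3,4}
Removing edge (2,3): it was a bridge — component count 2 -> 3.
New components: {0,5} {1,2,4} {3}
Are 0 and 2 in the same component? no

Answer: no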